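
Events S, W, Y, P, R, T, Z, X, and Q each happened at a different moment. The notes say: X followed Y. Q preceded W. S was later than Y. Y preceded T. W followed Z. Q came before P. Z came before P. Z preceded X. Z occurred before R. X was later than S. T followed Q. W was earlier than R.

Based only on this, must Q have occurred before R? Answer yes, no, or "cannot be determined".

yes

Chain the constraints: Q → W → R. Each link is directly stated, so Q comes before R.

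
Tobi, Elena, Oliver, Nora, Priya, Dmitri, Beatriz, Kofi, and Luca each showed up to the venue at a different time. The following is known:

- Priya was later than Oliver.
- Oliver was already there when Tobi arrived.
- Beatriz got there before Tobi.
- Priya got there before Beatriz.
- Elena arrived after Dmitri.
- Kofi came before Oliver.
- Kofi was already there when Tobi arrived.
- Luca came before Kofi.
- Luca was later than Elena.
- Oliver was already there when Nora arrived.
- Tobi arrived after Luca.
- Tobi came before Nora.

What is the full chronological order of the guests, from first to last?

Dmitri, Elena, Luca, Kofi, Oliver, Priya, Beatriz, Tobi, Nora

The constraints fix every adjacent pair, so only one ordering works:
Dmitri → Elena → Luca → Kofi → Oliver → Priya → Beatriz → Tobi → Nora.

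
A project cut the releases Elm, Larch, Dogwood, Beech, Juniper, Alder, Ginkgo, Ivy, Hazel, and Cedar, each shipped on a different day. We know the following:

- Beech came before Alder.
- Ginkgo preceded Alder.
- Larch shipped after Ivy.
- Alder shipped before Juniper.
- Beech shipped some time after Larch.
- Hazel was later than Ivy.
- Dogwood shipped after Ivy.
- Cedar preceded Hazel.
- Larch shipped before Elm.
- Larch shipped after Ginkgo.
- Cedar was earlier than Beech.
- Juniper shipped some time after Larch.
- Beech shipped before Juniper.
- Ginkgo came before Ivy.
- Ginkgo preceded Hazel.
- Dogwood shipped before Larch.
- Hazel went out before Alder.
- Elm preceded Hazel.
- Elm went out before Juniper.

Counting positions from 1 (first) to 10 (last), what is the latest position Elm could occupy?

Elm must come before Alder, Hazel, and Juniper — 3 releases forced after it.
Everything else can be placed before Elm in some valid order, so Elm can sit as late as position 10 − 3 = 7.

7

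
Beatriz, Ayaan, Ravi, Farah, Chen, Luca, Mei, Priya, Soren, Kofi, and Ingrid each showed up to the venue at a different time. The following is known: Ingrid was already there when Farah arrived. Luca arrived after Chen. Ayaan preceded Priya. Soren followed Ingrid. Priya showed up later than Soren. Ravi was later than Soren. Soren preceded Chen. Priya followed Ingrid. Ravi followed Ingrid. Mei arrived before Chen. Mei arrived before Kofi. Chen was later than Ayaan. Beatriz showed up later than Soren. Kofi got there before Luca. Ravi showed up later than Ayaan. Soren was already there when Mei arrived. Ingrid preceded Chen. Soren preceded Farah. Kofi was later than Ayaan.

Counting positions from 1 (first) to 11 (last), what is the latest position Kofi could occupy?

Kofi must come before Luca — 1 guest forced after them.
Everything else can be placed before Kofi in some valid order, so Kofi can sit as late as position 11 − 1 = 10.

10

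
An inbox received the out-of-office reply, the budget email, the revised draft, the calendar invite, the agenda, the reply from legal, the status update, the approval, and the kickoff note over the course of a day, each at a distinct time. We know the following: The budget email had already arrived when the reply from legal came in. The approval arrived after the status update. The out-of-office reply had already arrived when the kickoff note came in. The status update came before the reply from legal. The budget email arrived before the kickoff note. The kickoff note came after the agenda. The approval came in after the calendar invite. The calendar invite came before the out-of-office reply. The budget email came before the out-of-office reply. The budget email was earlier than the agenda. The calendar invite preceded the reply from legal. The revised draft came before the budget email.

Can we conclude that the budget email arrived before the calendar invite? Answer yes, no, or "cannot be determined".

cannot be determined

No chain of stated constraints runs from the budget email to the calendar invite, and none runs from the calendar invite to the budget email either.
So the relative order of the budget email and the calendar invite is not fixed by the given facts.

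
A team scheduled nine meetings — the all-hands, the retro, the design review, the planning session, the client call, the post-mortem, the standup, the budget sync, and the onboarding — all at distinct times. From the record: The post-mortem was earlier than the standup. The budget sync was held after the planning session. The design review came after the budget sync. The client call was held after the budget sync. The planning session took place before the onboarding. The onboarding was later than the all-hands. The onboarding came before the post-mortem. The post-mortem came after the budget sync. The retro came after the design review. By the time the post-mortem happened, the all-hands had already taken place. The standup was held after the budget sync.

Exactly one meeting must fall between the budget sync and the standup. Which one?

Tracing the constraints gives the budget sync → the post-mortem → the standup, so the post-mortem sits after the budget sync and before the standup.
No other meeting is forced both after the budget sync and before the standup.

the post-mortem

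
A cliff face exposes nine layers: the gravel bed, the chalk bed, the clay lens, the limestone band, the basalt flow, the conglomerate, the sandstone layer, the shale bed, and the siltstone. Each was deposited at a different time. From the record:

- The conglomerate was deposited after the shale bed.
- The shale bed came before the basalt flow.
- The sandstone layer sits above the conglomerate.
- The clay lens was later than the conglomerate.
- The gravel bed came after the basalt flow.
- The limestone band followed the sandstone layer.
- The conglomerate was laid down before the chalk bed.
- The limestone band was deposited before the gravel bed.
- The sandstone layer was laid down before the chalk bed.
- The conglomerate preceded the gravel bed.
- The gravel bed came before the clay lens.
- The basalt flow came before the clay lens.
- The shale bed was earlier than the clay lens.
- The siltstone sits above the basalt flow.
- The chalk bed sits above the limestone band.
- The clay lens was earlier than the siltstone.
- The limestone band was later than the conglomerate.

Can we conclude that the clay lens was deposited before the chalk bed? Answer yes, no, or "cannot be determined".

No chain of stated constraints runs from the clay lens to the chalk bed, and none runs from the chalk bed to the clay lens either.
So the relative order of the clay lens and the chalk bed is not fixed by the given facts.

cannot be determined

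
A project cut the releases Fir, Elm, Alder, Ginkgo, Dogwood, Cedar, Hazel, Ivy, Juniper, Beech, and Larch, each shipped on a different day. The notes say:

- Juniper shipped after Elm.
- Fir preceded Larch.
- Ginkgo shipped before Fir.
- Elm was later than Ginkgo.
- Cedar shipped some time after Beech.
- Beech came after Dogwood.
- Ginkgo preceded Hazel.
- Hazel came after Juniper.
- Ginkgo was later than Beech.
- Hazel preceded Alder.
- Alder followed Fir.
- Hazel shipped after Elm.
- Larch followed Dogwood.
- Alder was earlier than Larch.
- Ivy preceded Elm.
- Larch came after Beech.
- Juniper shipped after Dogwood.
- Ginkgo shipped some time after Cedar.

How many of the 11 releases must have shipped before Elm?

Directly stated before Elm: Ginkgo and Ivy.
Beech reaches Elm via Beech → Ginkgo → Elm.
Cedar reaches Elm via Cedar → Ginkgo → Elm.
Dogwood reaches Elm via Dogwood → Beech → Ginkgo → Elm.
No chain forces Fir (or any of the others) ahead of Elm.
That's Beech, Cedar, Dogwood, Ginkgo, and Ivy — 5 in all.

5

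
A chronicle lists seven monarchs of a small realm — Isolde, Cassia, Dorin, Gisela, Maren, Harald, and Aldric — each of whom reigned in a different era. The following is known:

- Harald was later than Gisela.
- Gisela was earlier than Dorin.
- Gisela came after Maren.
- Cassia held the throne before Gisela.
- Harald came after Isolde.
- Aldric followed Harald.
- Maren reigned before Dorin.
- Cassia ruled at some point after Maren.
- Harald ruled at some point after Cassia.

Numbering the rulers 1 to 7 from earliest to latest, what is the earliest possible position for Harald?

5

Cassia, Gisela, Isolde, and Maren must all come before Harald — 4 forced predecessors.
Nothing else is forced ahead of Harald, so their earliest slot is position 4 + 1 = 5.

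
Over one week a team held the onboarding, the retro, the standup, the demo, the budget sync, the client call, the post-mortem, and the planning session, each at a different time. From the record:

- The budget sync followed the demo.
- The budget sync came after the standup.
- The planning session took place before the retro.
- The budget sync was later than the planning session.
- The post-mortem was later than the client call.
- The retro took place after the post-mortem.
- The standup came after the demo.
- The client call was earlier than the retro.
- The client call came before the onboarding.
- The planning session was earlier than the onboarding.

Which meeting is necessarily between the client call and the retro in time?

Tracing the constraints gives the client call → the post-mortem → the retro, so the post-mortem sits after the client call and before the retro.
No other meeting is forced both after the client call and before the retro.

the post-mortem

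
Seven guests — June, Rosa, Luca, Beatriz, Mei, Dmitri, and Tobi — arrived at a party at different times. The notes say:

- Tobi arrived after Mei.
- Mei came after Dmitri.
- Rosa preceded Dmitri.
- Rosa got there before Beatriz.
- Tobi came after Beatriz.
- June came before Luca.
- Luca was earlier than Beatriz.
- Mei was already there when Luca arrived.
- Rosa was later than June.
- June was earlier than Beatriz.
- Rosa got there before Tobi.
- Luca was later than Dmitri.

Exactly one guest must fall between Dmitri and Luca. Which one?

Mei

Tracing the constraints gives Dmitri → Mei → Luca, so Mei sits after Dmitri and before Luca.
No other guest is forced both after Dmitri and before Luca.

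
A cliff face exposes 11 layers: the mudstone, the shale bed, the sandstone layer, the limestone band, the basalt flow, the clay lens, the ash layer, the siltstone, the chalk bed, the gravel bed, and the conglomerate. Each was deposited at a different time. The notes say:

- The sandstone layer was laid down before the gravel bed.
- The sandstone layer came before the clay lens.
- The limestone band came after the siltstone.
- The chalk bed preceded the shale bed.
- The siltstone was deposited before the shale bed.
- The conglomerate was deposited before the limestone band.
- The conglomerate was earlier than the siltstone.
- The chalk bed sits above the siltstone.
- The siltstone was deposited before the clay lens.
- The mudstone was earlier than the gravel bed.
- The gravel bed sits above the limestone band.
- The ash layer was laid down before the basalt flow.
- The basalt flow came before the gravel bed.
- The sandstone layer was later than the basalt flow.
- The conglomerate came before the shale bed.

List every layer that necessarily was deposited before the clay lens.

the ash layer, the basalt flow, the conglomerate, the sandstone layer, the siltstone

Directly stated before the clay lens: the sandstone layer and the siltstone.
The ash layer reaches the clay lens via the ash layer → the basalt flow → the sandstone layer → the clay lens.
The basalt flow reaches the clay lens via the basalt flow → the sandstone layer → the clay lens.
The conglomerate reaches the clay lens via the conglomerate → the siltstone → the clay lens.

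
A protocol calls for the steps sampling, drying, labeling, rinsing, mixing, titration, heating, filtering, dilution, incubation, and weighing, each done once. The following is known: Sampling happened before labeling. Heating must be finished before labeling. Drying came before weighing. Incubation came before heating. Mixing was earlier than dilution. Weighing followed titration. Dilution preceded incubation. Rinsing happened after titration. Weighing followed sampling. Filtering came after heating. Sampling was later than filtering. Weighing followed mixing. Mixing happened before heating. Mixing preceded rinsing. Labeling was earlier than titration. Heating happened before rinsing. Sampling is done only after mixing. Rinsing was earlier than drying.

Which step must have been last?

weighing

Every other step has a chain of constraints placing it before weighing, so weighing is last.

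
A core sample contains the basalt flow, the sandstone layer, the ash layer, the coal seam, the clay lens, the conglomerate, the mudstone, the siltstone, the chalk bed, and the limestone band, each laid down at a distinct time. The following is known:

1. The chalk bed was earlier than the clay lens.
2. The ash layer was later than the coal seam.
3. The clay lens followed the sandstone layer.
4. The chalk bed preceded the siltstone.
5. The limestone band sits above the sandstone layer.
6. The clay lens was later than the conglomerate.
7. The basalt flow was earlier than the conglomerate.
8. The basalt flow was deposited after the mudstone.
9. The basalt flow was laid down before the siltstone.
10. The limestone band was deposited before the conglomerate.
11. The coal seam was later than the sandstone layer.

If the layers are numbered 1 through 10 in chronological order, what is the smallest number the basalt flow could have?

The mudstone must come before the basalt flow — 1 forced predecessor.
Nothing else is forced ahead of the basalt flow, so its earliest slot is position 1 + 1 = 2.

2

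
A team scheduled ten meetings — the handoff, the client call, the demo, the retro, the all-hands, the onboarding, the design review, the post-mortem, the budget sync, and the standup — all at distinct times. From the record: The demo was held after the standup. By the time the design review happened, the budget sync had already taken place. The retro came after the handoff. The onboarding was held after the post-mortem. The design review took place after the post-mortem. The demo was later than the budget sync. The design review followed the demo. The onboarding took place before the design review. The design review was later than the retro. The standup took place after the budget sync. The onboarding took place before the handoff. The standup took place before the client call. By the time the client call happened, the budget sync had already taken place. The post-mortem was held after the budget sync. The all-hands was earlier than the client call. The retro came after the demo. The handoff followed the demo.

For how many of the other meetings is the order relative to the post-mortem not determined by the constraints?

Forced before the post-mortem: the budget sync; forced after the post-mortem: the design review, the handoff, the onboarding, and the retro.
That leaves the all-hands, the client call, the demo, and the standup with no forced order relative to the post-mortem — 4.

4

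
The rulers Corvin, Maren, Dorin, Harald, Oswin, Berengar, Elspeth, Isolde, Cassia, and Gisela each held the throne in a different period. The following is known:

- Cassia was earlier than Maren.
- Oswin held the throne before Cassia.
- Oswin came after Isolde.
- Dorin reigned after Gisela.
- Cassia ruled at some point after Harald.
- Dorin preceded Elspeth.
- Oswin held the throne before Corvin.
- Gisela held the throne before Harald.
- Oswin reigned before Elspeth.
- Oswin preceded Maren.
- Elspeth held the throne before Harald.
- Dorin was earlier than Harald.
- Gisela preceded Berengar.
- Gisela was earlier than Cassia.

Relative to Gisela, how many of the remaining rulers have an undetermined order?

Forced after Gisela: Berengar, Cassia, Dorin, Elspeth, Harald, and Maren.
That leaves Corvin, Isolde, and Oswin with no forced order relative to Gisela — 3.

3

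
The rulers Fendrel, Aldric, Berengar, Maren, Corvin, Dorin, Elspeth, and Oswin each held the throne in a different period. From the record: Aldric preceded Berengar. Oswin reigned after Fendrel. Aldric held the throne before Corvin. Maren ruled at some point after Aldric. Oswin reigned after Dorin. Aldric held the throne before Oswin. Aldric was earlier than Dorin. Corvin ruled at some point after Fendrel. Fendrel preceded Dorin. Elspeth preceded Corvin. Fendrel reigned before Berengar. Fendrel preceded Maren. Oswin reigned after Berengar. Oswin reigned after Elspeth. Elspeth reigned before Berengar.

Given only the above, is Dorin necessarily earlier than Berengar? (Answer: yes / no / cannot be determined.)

cannot be determined

No chain of stated constraints runs from Dorin to Berengar, and none runs from Berengar to Dorin either.
So the relative order of Dorin and Berengar is not fixed by the given facts.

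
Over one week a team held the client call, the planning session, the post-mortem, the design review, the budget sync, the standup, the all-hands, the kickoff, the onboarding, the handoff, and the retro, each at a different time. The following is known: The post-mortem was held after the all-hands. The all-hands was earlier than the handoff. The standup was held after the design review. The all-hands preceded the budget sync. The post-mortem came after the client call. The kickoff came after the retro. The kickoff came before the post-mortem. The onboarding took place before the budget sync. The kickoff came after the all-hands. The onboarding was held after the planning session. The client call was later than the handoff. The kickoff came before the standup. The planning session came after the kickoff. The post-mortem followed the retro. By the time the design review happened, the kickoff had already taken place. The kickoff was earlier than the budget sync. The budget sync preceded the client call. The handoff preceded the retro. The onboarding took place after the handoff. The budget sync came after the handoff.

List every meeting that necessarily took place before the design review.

the all-hands, the handoff, the kickoff, the retro

Directly stated before the design review: the kickoff.
The all-hands reaches the design review via the all-hands → the kickoff → the design review.
The handoff reaches the design review via the handoff → the retro → the kickoff → the design review.
The retro reaches the design review via the retro → the kickoff → the design review.
No chain forces the client call (or any of the others) ahead of the design review.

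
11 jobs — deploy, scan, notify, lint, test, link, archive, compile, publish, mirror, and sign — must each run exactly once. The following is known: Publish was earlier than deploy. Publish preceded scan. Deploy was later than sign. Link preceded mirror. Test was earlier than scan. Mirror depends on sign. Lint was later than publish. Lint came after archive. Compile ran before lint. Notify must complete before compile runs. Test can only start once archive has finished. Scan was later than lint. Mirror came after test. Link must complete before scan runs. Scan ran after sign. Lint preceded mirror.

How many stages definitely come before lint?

Directly stated before lint: archive, compile, and publish.
Notify reaches lint via notify → compile → lint.
That's archive, compile, notify, and publish — 4 in all.

4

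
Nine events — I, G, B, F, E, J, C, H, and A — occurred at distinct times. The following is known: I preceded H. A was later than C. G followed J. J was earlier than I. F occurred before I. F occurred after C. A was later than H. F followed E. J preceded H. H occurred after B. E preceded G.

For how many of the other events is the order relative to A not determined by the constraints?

Forced before A: B, C, E, F, H, I, and J.
That leaves G with no forced order relative to A — 1.

1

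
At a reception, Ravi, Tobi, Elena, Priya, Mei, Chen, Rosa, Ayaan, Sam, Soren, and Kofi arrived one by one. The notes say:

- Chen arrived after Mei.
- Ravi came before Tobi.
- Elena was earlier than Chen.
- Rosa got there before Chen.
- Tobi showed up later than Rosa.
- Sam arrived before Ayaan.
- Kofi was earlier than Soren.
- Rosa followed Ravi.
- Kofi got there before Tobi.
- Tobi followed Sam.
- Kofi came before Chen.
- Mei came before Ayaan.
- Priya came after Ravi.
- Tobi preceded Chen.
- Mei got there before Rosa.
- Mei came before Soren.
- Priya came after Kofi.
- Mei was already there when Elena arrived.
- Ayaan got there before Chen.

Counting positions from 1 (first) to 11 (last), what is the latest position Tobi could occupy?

Tobi must come before Chen — 1 guest forced after them.
Everything else can be placed before Tobi in some valid order, so Tobi can sit as late as position 11 − 1 = 10.

10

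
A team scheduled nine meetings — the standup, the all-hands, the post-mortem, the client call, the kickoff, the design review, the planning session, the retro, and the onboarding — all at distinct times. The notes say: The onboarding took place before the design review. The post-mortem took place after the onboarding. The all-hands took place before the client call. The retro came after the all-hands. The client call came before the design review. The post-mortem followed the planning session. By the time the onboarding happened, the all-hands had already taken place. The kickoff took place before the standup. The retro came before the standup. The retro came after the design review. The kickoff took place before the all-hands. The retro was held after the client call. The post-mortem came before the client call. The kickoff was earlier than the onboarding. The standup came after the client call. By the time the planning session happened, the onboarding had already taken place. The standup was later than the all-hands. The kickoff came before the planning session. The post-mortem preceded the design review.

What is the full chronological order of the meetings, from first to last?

the kickoff, the all-hands, the onboarding, the planning session, the post-mortem, the client call, the design review, the retro, the standup

The constraints fix every adjacent pair, so only one ordering works:
the kickoff → the all-hands → the onboarding → the planning session → the post-mortem → the client call → the design review → the retro → the standup.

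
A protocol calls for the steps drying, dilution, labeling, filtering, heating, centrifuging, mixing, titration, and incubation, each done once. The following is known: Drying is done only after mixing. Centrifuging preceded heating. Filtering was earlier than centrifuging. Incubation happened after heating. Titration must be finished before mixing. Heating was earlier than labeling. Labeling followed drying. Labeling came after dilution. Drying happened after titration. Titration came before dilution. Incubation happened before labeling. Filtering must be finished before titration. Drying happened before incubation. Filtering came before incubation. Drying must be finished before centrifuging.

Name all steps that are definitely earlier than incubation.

Directly stated before incubation: drying, filtering, and heating.
Centrifuging reaches incubation via centrifuging → heating → incubation.
Mixing reaches incubation via mixing → drying → incubation.
Titration reaches incubation via titration → drying → incubation.

centrifuging, drying, filtering, heating, mixing, titration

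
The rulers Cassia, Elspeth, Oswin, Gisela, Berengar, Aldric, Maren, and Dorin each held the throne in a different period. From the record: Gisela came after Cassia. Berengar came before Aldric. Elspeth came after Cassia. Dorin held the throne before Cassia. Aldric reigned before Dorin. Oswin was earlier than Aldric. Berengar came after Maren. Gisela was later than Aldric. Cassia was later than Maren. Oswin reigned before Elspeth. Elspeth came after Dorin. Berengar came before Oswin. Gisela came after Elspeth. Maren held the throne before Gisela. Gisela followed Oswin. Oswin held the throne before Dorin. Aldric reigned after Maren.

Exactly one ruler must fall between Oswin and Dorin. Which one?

Aldric

Tracing the constraints gives Oswin → Aldric → Dorin, so Aldric sits after Oswin and before Dorin.
No other ruler is forced both after Oswin and before Dorin.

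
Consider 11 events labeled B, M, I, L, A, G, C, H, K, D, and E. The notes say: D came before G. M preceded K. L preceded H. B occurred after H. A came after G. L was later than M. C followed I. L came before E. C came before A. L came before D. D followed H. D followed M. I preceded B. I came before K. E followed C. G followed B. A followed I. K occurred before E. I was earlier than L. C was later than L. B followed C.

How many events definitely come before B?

Directly stated before B: C, H, and I.
L reaches B via L → H → B.
M reaches B via M → L → H → B.
That's C, H, I, L, and M — 5 in all.

5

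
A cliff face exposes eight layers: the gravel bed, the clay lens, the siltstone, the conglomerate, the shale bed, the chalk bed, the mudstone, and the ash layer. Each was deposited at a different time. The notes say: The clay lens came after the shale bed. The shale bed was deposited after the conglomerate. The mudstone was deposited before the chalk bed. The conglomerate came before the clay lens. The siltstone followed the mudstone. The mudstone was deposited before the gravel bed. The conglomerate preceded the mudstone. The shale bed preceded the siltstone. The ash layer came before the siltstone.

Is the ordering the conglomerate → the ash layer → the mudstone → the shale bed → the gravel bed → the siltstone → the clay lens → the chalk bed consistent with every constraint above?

Check each stated constraint against the proposed order — e.g. the mudstone is ahead of the chalk bed; the conglomerate is ahead of the clay lens. Every pair is in the required order; nothing is violated.

yes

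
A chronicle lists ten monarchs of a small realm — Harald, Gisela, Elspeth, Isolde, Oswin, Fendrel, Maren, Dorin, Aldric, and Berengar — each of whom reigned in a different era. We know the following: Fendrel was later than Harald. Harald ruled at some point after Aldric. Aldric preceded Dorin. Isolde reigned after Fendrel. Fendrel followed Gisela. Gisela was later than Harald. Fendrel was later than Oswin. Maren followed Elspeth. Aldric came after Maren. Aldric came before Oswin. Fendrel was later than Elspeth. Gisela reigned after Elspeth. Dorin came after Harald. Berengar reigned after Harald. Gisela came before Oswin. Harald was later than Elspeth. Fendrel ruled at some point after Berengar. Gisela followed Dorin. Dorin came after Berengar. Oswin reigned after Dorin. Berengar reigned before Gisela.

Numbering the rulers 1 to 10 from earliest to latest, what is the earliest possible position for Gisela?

Aldric, Berengar, Dorin, Elspeth, Harald, and Maren must all come before Gisela — 6 forced predecessors.
Nothing else is forced ahead of Gisela, so their earliest slot is position 6 + 1 = 7.

7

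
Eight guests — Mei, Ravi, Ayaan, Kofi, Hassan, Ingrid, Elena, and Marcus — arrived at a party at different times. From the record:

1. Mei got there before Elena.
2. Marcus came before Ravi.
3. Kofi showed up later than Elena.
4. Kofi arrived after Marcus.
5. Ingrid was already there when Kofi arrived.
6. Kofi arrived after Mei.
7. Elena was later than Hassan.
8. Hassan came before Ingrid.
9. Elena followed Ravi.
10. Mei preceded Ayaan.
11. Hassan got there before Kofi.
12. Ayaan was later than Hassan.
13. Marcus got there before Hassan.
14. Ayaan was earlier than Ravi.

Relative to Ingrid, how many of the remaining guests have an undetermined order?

4

Forced before Ingrid: Hassan and Marcus; forced after Ingrid: Kofi.
That leaves Ayaan, Elena, Mei, and Ravi with no forced order relative to Ingrid — 4.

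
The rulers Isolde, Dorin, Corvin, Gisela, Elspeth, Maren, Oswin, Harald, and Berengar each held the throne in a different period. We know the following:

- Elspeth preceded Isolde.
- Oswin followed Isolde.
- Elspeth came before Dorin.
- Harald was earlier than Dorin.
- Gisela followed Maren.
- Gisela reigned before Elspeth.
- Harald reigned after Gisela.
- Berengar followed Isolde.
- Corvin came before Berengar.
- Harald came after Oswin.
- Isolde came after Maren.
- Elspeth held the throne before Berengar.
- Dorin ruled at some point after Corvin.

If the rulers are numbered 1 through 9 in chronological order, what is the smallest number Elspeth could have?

Gisela and Maren must both come before Elspeth — 2 forced predecessors.
Nothing else is forced ahead of Elspeth, so their earliest slot is position 2 + 1 = 3.

3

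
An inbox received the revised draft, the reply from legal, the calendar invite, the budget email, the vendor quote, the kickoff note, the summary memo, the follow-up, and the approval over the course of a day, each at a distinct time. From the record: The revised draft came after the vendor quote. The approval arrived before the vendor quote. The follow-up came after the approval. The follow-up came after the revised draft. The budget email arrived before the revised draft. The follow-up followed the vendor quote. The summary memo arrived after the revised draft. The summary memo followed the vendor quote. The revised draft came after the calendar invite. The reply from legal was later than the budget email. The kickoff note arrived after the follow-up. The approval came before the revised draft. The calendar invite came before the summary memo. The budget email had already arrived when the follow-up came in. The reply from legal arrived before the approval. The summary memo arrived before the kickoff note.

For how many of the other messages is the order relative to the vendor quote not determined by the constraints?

1

Forced before the vendor quote: the approval, the budget email, and the reply from legal; forced after the vendor quote: the follow-up, the kickoff note, the revised draft, and the summary memo.
That leaves the calendar invite with no forced order relative to the vendor quote — 1.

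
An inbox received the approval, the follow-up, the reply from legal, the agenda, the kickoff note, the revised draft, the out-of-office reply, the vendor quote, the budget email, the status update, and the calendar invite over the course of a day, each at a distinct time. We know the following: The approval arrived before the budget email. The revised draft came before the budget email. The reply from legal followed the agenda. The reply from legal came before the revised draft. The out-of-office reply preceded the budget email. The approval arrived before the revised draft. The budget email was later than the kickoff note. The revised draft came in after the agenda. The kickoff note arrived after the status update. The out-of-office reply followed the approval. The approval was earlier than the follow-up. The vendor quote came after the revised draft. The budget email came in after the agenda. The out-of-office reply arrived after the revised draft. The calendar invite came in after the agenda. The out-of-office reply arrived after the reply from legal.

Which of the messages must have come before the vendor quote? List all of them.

the agenda, the approval, the reply from legal, the revised draft

Directly stated before the vendor quote: the revised draft.
The agenda reaches the vendor quote via the agenda → the revised draft → the vendor quote.
The approval reaches the vendor quote via the approval → the revised draft → the vendor quote.
The reply from legal reaches the vendor quote via the reply from legal → the revised draft → the vendor quote.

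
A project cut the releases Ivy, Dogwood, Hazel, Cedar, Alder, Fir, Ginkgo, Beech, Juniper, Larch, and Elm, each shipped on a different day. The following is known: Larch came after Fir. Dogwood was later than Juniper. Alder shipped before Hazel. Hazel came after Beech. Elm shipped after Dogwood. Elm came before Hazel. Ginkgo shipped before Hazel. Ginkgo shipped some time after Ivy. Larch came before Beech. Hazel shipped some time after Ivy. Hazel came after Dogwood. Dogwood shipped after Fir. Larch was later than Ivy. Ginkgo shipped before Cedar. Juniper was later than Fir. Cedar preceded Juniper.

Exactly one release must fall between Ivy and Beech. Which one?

Tracing the constraints gives Ivy → Larch → Beech, so Larch sits after Ivy and before Beech.
No other release is forced both after Ivy and before Beech.

Larch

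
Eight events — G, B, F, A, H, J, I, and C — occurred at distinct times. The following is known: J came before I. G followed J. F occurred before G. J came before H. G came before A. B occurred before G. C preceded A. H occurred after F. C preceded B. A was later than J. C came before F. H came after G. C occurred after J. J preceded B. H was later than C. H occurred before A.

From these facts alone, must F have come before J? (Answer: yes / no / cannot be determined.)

no

Tracing the constraints gives J → C → F, so J must come before F.
That means F cannot be before J.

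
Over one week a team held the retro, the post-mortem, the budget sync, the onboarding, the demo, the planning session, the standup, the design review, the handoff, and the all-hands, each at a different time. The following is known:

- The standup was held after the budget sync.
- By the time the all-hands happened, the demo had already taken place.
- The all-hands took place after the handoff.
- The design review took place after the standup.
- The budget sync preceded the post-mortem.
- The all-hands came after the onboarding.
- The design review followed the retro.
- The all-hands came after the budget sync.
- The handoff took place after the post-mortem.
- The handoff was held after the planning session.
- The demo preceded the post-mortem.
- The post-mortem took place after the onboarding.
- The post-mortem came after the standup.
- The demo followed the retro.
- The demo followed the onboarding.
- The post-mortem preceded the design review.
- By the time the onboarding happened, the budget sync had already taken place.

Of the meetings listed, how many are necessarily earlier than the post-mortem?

5

Directly stated before the post-mortem: the budget sync, the demo, the onboarding, and the standup.
The retro reaches the post-mortem via the retro → the demo → the post-mortem.
No chain forces the planning session (or any of the others) ahead of the post-mortem.
That's the budget sync, the demo, the onboarding, the retro, and the standup — 5 in all.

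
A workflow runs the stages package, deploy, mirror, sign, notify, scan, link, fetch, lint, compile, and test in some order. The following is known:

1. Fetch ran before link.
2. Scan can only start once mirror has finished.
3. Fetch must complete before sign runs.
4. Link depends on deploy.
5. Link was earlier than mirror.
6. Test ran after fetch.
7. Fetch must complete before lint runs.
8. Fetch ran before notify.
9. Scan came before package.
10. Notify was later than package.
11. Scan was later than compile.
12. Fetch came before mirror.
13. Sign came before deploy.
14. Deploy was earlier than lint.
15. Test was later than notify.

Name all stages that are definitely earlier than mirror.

Directly stated before mirror: fetch and link.
Deploy reaches mirror via deploy → link → mirror.
Sign reaches mirror via sign → deploy → link → mirror.

deploy, fetch, link, sign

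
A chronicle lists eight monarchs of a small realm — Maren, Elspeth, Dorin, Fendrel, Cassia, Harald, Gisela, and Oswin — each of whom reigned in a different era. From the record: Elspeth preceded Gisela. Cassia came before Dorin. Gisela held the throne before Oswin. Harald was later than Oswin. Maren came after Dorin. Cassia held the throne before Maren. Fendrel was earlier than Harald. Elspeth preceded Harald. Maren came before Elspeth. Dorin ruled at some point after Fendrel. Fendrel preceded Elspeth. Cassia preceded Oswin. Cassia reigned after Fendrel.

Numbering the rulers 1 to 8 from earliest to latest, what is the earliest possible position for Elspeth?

Cassia, Dorin, Fendrel, and Maren must all come before Elspeth — 4 forced predecessors.
Nothing else is forced ahead of Elspeth, so their earliest slot is position 4 + 1 = 5.

5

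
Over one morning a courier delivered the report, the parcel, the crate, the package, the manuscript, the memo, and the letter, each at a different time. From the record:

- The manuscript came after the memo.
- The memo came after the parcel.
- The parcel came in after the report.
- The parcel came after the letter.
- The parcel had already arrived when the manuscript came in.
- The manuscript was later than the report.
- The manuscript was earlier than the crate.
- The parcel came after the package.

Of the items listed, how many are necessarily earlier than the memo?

Directly stated before the memo: the parcel.
The letter reaches the memo via the letter → the parcel → the memo.
The package reaches the memo via the package → the parcel → the memo.
The report reaches the memo via the report → the parcel → the memo.
That's the letter, the package, the parcel, and the report — 4 in all.

4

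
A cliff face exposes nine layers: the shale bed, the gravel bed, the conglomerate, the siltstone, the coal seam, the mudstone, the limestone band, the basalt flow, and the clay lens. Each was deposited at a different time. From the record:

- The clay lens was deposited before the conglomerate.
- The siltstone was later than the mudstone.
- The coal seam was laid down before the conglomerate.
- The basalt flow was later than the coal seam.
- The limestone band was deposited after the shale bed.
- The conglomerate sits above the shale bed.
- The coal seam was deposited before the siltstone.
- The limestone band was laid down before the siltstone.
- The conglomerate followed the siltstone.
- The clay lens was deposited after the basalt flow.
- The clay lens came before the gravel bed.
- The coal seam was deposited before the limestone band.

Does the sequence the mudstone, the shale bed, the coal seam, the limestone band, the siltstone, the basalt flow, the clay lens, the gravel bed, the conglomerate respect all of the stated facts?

yes

Check each stated constraint against the proposed order — e.g. the coal seam is ahead of the conglomerate; the shale bed is ahead of the conglomerate. Every pair is in the required order; nothing is violated.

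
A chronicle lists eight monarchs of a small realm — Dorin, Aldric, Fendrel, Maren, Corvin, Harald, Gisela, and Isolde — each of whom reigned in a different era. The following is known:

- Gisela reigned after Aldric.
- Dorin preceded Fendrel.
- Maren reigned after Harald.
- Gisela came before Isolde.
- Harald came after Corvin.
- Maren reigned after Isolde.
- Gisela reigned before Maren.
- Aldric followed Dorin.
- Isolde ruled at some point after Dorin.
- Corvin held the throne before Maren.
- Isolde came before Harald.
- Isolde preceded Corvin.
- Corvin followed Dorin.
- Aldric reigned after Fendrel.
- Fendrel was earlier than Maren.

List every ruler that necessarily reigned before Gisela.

Aldric, Dorin, Fendrel

Directly stated before Gisela: Aldric.
Dorin reaches Gisela via Dorin → Aldric → Gisela.
Fendrel reaches Gisela via Fendrel → Aldric → Gisela.
No chain forces Maren (or any of the others) ahead of Gisela.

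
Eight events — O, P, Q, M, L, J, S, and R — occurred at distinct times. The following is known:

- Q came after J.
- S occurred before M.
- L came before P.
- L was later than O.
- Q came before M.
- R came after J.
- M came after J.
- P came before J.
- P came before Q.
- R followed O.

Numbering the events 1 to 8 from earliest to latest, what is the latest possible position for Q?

Q must come before M — 1 event forced after it.
Everything else can be placed before Q in some valid order, so Q can sit as late as position 8 − 1 = 7.

7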